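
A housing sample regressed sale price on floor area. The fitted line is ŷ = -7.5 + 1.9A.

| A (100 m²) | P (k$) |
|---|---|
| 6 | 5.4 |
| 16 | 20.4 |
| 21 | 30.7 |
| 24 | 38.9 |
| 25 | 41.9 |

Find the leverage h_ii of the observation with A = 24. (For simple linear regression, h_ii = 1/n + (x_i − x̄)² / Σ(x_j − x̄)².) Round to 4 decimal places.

Ā = (6 + 16 + 21 + 24 + 25)/5 = 18.4
Σ(A − Ā)² = 153.76 + 5.76 + 6.76 + 31.36 + 43.56 = 241.2
h = 1/5 + (5.6)²/241.2 = 0.2 + 0.130017 = 0.3300

h = 0.3300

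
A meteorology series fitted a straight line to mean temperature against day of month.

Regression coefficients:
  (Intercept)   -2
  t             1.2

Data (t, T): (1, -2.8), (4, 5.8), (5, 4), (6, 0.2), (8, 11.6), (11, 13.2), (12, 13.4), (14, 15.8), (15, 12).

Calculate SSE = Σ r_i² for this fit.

SSE = 76

t=1: ŷ = -2 + 1.2·1 = -0.8; r = -2.8 − (-0.8) = -2
t=4: ŷ = -2 + 1.2·4 = 2.8; r = 5.8 − 2.8 = 3
t=5: ŷ = -2 + 1.2·5 = 4; r = 4 − 4 = 0
t=6: ŷ = -2 + 1.2·6 = 5.2; r = 0.2 − 5.2 = -5
t=8: ŷ = -2 + 1.2·8 = 7.6; r = 11.6 − 7.6 = 4
t=11: ŷ = -2 + 1.2·11 = 11.2; r = 13.2 − 11.2 = 2
t=12: ŷ = -2 + 1.2·12 = 12.4; r = 13.4 − 12.4 = 1
t=14: ŷ = -2 + 1.2·14 = 14.8; r = 15.8 − 14.8 = 1
t=15: ŷ = -2 + 1.2·15 = 16; r = 12 − 16 = -4
SSE = 4 + 9 + 0 + 25 + 16 + 4 + 1 + 1 + 16 = 76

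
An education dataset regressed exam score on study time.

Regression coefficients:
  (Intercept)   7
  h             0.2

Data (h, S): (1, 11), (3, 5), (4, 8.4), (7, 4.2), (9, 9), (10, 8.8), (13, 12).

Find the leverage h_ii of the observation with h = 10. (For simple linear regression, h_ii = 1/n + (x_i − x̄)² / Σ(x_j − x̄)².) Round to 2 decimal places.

h = 0.24

h̄ = (1 + 3 + 4 + 7 + 9 + 10 + 13)/7 = 6.71429
Σ(h − h̄)² = 32.6531 + 13.7959 + 7.36735 + 0.0816327 + 5.22449 + 10.7959 + 39.5102 = 109.429
h = 1/7 + (3.28571)²/109.429 = 0.142857 + 0.0986572 = 0.24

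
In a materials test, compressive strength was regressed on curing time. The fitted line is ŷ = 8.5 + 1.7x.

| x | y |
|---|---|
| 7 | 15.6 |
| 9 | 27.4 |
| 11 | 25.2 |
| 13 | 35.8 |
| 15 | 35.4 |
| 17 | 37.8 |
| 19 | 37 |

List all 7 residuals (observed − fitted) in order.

x=7: ŷ = 8.5 + 1.7·7 = 20.4; e = 15.6 − 20.4 = -4.8
x=9: ŷ = 8.5 + 1.7·9 = 23.8; e = 27.4 − 23.8 = 3.6
x=11: ŷ = 8.5 + 1.7·11 = 27.2; e = 25.2 − 27.2 = -2
x=13: ŷ = 8.5 + 1.7·13 = 30.6; e = 35.8 − 30.6 = 5.2
x=15: ŷ = 8.5 + 1.7·15 = 34; e = 35.4 − 34 = 1.4
x=17: ŷ = 8.5 + 1.7·17 = 37.4; e = 37.8 − 37.4 = 0.4
x=19: ŷ = 8.5 + 1.7·19 = 40.8; e = 37 − 40.8 = -3.8

-4.8, 3.6, -2, 5.2, 1.4, 0.4, -3.8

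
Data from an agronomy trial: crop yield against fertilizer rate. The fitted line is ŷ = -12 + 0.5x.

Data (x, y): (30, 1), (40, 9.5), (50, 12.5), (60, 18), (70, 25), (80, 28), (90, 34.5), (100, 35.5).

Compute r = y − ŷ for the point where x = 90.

r = 1.5

ŷ = -12 + 0.5·90 = 33
r = 34.5 − 33 = 1.5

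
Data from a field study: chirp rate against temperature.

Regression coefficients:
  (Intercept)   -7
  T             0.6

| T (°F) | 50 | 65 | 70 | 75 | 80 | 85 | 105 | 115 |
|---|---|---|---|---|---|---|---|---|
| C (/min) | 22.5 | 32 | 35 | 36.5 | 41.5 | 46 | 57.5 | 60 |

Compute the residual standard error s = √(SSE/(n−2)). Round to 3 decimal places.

T=50: ŷ = -7 + 0.6·50 = 23; r = 22.5 − 23 = -0.5
T=65: ŷ = -7 + 0.6·65 = 32; r = 32 − 32 = 0
T=70: ŷ = -7 + 0.6·70 = 35; r = 35 − 35 = 0
T=75: ŷ = -7 + 0.6·75 = 38; r = 36.5 − 38 = -1.5
T=80: ŷ = -7 + 0.6·80 = 41; r = 41.5 − 41 = 0.5
T=85: ŷ = -7 + 0.6·85 = 44; r = 46 − 44 = 2
T=105: ŷ = -7 + 0.6·105 = 56; r = 57.5 − 56 = 1.5
T=115: ŷ = -7 + 0.6·115 = 62; r = 60 − 62 = -2
SSE = 0.25 + 0 + 0 + 2.25 + 0.25 + 4 + 2.25 + 4 = 13
s = √(13/6) = √2.16667 ≈ 1.472

s = 1.472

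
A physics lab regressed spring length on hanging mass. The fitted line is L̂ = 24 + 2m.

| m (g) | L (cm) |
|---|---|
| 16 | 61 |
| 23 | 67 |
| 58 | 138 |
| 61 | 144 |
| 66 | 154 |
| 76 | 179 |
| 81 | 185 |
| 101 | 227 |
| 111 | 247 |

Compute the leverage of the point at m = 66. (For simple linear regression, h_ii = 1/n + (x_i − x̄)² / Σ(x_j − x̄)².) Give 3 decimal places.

h = 0.111

m̄ = (16 + 23 + 58 + 61 + 66 + 76 + 81 + 101 + 111)/9 = 65.8889
Σ(m − m̄)² = 2488.9 + 1839.46 + 62.2346 + 23.9012 + 0.0123457 + 102.235 + 228.346 + 1232.79 + 2035.01 = 8012.89
h = 1/9 + (0.111111)²/8012.89 = 0.111111 + 1.54073e-06 = 0.111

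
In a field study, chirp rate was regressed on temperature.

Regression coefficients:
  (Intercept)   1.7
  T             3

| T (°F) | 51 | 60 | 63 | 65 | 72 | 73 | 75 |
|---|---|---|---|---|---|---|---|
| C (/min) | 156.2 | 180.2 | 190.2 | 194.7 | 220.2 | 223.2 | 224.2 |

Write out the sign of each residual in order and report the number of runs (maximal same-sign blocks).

4 runs

T=51: Ĉ = 1.7 + 3·51 = 154.7; e = 156.2 − 154.7 = 1.5
T=60: Ĉ = 1.7 + 3·60 = 181.7; e = 180.2 − 181.7 = -1.5
T=63: Ĉ = 1.7 + 3·63 = 190.7; e = 190.2 − 190.7 = -0.5
T=65: Ĉ = 1.7 + 3·65 = 196.7; e = 194.7 − 196.7 = -2
T=72: Ĉ = 1.7 + 3·72 = 217.7; e = 220.2 − 217.7 = 2.5
T=73: Ĉ = 1.7 + 3·73 = 220.7; e = 223.2 − 220.7 = 2.5
T=75: Ĉ = 1.7 + 3·75 = 226.7; e = 224.2 − 226.7 = -2.5
Signs: + − − − + + −
Runs: +×1, −×3, +×2, −×1 → 4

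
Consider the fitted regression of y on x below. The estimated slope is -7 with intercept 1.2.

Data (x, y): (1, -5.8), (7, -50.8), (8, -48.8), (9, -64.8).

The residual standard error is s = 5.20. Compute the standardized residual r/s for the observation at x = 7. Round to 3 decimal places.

-0.577

ŷ = 1.2 − 7·7 = -47.8
r = -50.8 − (-47.8) = -3
r/s = -3 / 5.20 = -0.577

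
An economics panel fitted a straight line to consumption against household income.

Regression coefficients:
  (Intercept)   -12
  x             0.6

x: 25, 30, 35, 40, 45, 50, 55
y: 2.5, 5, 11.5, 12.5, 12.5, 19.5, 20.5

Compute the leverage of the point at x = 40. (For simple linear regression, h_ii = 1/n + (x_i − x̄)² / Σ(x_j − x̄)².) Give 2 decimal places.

h = 0.14

x̄ = (25 + 30 + 35 + 40 + 45 + 50 + 55)/7 = 40
Σ(x − x̄)² = 225 + 100 + 25 + 0 + 25 + 100 + 225 = 700
h = 1/7 + (0)²/700 = 0.142857 + 0 = 0.14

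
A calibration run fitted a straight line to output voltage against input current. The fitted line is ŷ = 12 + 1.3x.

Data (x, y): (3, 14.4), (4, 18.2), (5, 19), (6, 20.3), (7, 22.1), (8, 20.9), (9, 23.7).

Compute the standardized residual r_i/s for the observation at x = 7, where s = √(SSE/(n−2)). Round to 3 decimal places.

0.845

x=3: ŷ = 12 + 1.3·3 = 15.9; r = 14.4 − 15.9 = -1.5
x=4: ŷ = 12 + 1.3·4 = 17.2; r = 18.2 − 17.2 = 1
x=5: ŷ = 12 + 1.3·5 = 18.5; r = 19 − 18.5 = 0.5
x=6: ŷ = 12 + 1.3·6 = 19.8; r = 20.3 − 19.8 = 0.5
x=7: ŷ = 12 + 1.3·7 = 21.1; r = 22.1 − 21.1 = 1
x=8: ŷ = 12 + 1.3·8 = 22.4; r = 20.9 − 22.4 = -1.5
x=9: ŷ = 12 + 1.3·9 = 23.7; r = 23.7 − 23.7 = 0
SSE = 2.25 + 1 + 0.25 + 0.25 + 1 + 2.25 + 0 = 7
s = √(7/5) = 1.18322
r/s = 1 / 1.18322 = 0.845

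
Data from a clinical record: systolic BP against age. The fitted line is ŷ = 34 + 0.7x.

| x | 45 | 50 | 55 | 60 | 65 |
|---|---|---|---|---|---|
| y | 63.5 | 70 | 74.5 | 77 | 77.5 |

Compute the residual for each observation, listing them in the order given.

-2, 1, 2, 1, -2

x=45: ŷ = 34 + 0.7·45 = 65.5; e = 63.5 − 65.5 = -2
x=50: ŷ = 34 + 0.7·50 = 69; e = 70 − 69 = 1
x=55: ŷ = 34 + 0.7·55 = 72.5; e = 74.5 − 72.5 = 2
x=60: ŷ = 34 + 0.7·60 = 76; e = 77 − 76 = 1
x=65: ŷ = 34 + 0.7·65 = 79.5; e = 77.5 − 79.5 = -2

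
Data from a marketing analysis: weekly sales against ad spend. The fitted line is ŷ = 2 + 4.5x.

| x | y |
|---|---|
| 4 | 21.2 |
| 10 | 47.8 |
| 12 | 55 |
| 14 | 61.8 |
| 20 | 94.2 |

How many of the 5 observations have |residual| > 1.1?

x=4: ŷ = 2 + 4.5·4 = 20; r = 21.2 − 20 = 1.2
x=10: ŷ = 2 + 4.5·10 = 47; r = 47.8 − 47 = 0.8
x=12: ŷ = 2 + 4.5·12 = 56; r = 55 − 56 = -1
x=14: ŷ = 2 + 4.5·14 = 65; r = 61.8 − 65 = -3.2
x=20: ŷ = 2 + 4.5·20 = 92; r = 94.2 − 92 = 2.2
|r| > 1.1: x=4 (|r|=1.2), x=14 (|r|=3.2), x=20 (|r|=2.2) → 3

3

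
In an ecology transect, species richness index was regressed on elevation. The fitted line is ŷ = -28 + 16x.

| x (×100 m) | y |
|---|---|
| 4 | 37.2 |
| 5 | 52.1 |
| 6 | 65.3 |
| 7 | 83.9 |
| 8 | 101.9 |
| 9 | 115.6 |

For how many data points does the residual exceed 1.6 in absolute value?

x=4: ŷ = -28 + 16·4 = 36; e = 37.2 − 36 = 1.2
x=5: ŷ = -28 + 16·5 = 52; e = 52.1 − 52 = 0.1
x=6: ŷ = -28 + 16·6 = 68; e = 65.3 − 68 = -2.7
x=7: ŷ = -28 + 16·7 = 84; e = 83.9 − 84 = -0.1
x=8: ŷ = -28 + 16·8 = 100; e = 101.9 − 100 = 1.9
x=9: ŷ = -28 + 16·9 = 116; e = 115.6 − 116 = -0.4
|e| > 1.6: x=6 (|e|=2.7), x=8 (|e|=1.9) → 2

2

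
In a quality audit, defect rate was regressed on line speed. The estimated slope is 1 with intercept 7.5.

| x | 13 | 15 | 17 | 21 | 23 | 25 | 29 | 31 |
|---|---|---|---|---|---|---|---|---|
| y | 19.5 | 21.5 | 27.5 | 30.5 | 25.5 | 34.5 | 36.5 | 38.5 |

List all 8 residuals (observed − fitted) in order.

x=13: ŷ = 7.5 + 13 = 20.5; r = 19.5 − 20.5 = -1
x=15: ŷ = 7.5 + 15 = 22.5; r = 21.5 − 22.5 = -1
x=17: ŷ = 7.5 + 17 = 24.5; r = 27.5 − 24.5 = 3
x=21: ŷ = 7.5 + 21 = 28.5; r = 30.5 − 28.5 = 2
x=23: ŷ = 7.5 + 23 = 30.5; r = 25.5 − 30.5 = -5
x=25: ŷ = 7.5 + 25 = 32.5; r = 34.5 − 32.5 = 2
x=29: ŷ = 7.5 + 29 = 36.5; r = 36.5 − 36.5 = 0
x=31: ŷ = 7.5 + 31 = 38.5; r = 38.5 − 38.5 = 0

-1, -1, 3, 2, -5, 2, 0, 0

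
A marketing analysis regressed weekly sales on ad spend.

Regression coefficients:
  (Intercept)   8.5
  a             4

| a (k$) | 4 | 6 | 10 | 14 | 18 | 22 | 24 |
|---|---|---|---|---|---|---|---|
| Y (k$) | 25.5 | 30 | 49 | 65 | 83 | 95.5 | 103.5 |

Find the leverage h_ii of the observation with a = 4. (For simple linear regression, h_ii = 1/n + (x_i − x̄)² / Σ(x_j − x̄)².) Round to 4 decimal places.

h = 0.4206

ā = (4 + 6 + 10 + 14 + 18 + 22 + 24)/7 = 14
Σ(a − ā)² = 100 + 64 + 16 + 0 + 16 + 64 + 100 = 360
h = 1/7 + (-10)²/360 = 0.142857 + 0.277778 = 0.4206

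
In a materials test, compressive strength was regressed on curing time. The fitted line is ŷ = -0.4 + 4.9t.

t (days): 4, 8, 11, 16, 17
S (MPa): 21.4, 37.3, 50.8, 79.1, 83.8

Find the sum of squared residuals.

t=4: ŷ = -0.4 + 4.9·4 = 19.2; r = 21.4 − 19.2 = 2.2
t=8: ŷ = -0.4 + 4.9·8 = 38.8; r = 37.3 − 38.8 = -1.5
t=11: ŷ = -0.4 + 4.9·11 = 53.5; r = 50.8 − 53.5 = -2.7
t=16: ŷ = -0.4 + 4.9·16 = 78; r = 79.1 − 78 = 1.1
t=17: ŷ = -0.4 + 4.9·17 = 82.9; r = 83.8 − 82.9 = 0.9
SSE = 4.84 + 2.25 + 7.29 + 1.21 + 0.81 = 16.4

SSE = 16.4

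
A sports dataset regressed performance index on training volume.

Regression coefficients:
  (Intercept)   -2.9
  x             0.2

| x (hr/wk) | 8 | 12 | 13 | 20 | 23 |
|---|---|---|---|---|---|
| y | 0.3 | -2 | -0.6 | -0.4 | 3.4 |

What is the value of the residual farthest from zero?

x=8: ŷ = -2.9 + 0.2·8 = -1.3; e = 0.3 − (-1.3) = 1.6
x=12: ŷ = -2.9 + 0.2·12 = -0.5; e = -2 − (-0.5) = -1.5
x=13: ŷ = -2.9 + 0.2·13 = -0.3; e = -0.6 − (-0.3) = -0.3
x=20: ŷ = -2.9 + 0.2·20 = 1.1; e = -0.4 − 1.1 = -1.5
x=23: ŷ = -2.9 + 0.2·23 = 1.7; e = 3.4 − 1.7 = 1.7
Largest |e| is 1.7 at x = 23, residual 1.7.

e = 1.7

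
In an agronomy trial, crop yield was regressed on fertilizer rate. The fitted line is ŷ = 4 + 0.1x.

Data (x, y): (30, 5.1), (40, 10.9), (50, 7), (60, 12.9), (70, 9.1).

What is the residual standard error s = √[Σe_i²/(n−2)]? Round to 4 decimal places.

x=30: ŷ = 4 + 0.1·30 = 7; e = 5.1 − 7 = -1.9
x=40: ŷ = 4 + 0.1·40 = 8; e = 10.9 − 8 = 2.9
x=50: ŷ = 4 + 0.1·50 = 9; e = 7 − 9 = -2
x=60: ŷ = 4 + 0.1·60 = 10; e = 12.9 − 10 = 2.9
x=70: ŷ = 4 + 0.1·70 = 11; e = 9.1 − 11 = -1.9
SSE = 3.61 + 8.41 + 4 + 8.41 + 3.61 = 28.04
s = √(28.04/3) = √9.34667 ≈ 3.0572

s = 3.0572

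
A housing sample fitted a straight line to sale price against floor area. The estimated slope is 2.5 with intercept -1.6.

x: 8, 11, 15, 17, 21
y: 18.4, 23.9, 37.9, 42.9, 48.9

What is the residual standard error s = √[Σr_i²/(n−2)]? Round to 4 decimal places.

s = 2.3094

x=8: ŷ = -1.6 + 2.5·8 = 18.4; r = 18.4 − 18.4 = 0
x=11: ŷ = -1.6 + 2.5·11 = 25.9; r = 23.9 − 25.9 = -2
x=15: ŷ = -1.6 + 2.5·15 = 35.9; r = 37.9 − 35.9 = 2
x=17: ŷ = -1.6 + 2.5·17 = 40.9; r = 42.9 − 40.9 = 2
x=21: ŷ = -1.6 + 2.5·21 = 50.9; r = 48.9 − 50.9 = -2
SSE = 0 + 4 + 4 + 4 + 4 = 16
s = √(16/3) = √5.33333 ≈ 2.3094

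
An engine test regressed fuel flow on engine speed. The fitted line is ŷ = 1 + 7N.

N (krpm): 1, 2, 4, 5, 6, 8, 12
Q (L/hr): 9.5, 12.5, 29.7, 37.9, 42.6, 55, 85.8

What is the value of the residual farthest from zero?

N=1: ŷ = 1 + 7·1 = 8; r = 9.5 − 8 = 1.5
N=2: ŷ = 1 + 7·2 = 15; r = 12.5 − 15 = -2.5
N=4: ŷ = 1 + 7·4 = 29; r = 29.7 − 29 = 0.7
N=5: ŷ = 1 + 7·5 = 36; r = 37.9 − 36 = 1.9
N=6: ŷ = 1 + 7·6 = 43; r = 42.6 − 43 = -0.4
N=8: ŷ = 1 + 7·8 = 57; r = 55 − 57 = -2
N=12: ŷ = 1 + 7·12 = 85; r = 85.8 − 85 = 0.8
Largest |r| is 2.5 at N = 2, residual -2.5.

r = -2.5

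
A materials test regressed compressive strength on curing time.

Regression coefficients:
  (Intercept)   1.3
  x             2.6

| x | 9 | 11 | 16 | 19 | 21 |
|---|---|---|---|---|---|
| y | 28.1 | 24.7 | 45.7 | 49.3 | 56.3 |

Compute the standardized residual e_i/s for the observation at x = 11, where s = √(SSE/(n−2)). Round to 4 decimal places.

-1.2925

x=9: ŷ = 1.3 + 2.6·9 = 24.7; e = 28.1 − 24.7 = 3.4
x=11: ŷ = 1.3 + 2.6·11 = 29.9; e = 24.7 − 29.9 = -5.2
x=16: ŷ = 1.3 + 2.6·16 = 42.9; e = 45.7 − 42.9 = 2.8
x=19: ŷ = 1.3 + 2.6·19 = 50.7; e = 49.3 − 50.7 = -1.4
x=21: ŷ = 1.3 + 2.6·21 = 55.9; e = 56.3 − 55.9 = 0.4
SSE = 11.56 + 27.04 + 7.84 + 1.96 + 0.16 = 48.56
s = √(48.56/3) = 4.02327
e/s = -5.2 / 4.02327 = -1.2925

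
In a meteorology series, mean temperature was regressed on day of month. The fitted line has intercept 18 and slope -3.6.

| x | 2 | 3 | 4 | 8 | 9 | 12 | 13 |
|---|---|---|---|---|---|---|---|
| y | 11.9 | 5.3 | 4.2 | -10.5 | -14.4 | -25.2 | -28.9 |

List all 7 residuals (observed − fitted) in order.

1.1, -1.9, 0.6, 0.3, 0, 0, -0.1

x=2: ŷ = 18 − 3.6·2 = 10.8; r = 11.9 − 10.8 = 1.1
x=3: ŷ = 18 − 3.6·3 = 7.2; r = 5.3 − 7.2 = -1.9
x=4: ŷ = 18 − 3.6·4 = 3.6; r = 4.2 − 3.6 = 0.6
x=8: ŷ = 18 − 3.6·8 = -10.8; r = -10.5 − (-10.8) = 0.3
x=9: ŷ = 18 − 3.6·9 = -14.4; r = -14.4 − (-14.4) = 0
x=12: ŷ = 18 − 3.6·12 = -25.2; r = -25.2 − (-25.2) = 0
x=13: ŷ = 18 − 3.6·13 = -28.8; r = -28.9 − (-28.8) = -0.1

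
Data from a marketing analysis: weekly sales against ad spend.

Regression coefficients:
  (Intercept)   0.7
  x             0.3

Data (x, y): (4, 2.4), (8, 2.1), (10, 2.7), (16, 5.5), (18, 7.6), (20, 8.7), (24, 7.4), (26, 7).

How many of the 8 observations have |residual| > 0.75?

5

x=4: ŷ = 0.7 + 0.3·4 = 1.9; e = 2.4 − 1.9 = 0.5
x=8: ŷ = 0.7 + 0.3·8 = 3.1; e = 2.1 − 3.1 = -1
x=10: ŷ = 0.7 + 0.3·10 = 3.7; e = 2.7 − 3.7 = -1
x=16: ŷ = 0.7 + 0.3·16 = 5.5; e = 5.5 − 5.5 = 0
x=18: ŷ = 0.7 + 0.3·18 = 6.1; e = 7.6 − 6.1 = 1.5
x=20: ŷ = 0.7 + 0.3·20 = 6.7; e = 8.7 − 6.7 = 2
x=24: ŷ = 0.7 + 0.3·24 = 7.9; e = 7.4 − 7.9 = -0.5
x=26: ŷ = 0.7 + 0.3·26 = 8.5; e = 7 − 8.5 = -1.5
|e| > 0.75: x=8 (|e|=1), x=10 (|e|=1), x=18 (|e|=1.5), x=20 (|e|=2), x=26 (|e|=1.5) → 5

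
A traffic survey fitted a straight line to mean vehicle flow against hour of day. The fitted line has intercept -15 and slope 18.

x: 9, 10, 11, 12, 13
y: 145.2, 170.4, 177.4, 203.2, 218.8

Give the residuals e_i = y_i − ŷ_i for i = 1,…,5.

-1.8, 5.4, -5.6, 2.2, -0.2

x=9: ŷ = -15 + 18·9 = 147; e = 145.2 − 147 = -1.8
x=10: ŷ = -15 + 18·10 = 165; e = 170.4 − 165 = 5.4
x=11: ŷ = -15 + 18·11 = 183; e = 177.4 − 183 = -5.6
x=12: ŷ = -15 + 18·12 = 201; e = 203.2 − 201 = 2.2
x=13: ŷ = -15 + 18·13 = 219; e = 218.8 − 219 = -0.2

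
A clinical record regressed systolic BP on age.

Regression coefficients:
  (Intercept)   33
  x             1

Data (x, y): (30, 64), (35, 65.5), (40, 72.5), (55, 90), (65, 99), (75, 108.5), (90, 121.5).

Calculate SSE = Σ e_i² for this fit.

x=30: ŷ = 33 + 30 = 63; e = 64 − 63 = 1
x=35: ŷ = 33 + 35 = 68; e = 65.5 − 68 = -2.5
x=40: ŷ = 33 + 40 = 73; e = 72.5 − 73 = -0.5
x=55: ŷ = 33 + 55 = 88; e = 90 − 88 = 2
x=65: ŷ = 33 + 65 = 98; e = 99 − 98 = 1
x=75: ŷ = 33 + 75 = 108; e = 108.5 − 108 = 0.5
x=90: ŷ = 33 + 90 = 123; e = 121.5 − 123 = -1.5
SSE = 1 + 6.25 + 0.25 + 4 + 1 + 0.25 + 2.25 = 15

SSE = 15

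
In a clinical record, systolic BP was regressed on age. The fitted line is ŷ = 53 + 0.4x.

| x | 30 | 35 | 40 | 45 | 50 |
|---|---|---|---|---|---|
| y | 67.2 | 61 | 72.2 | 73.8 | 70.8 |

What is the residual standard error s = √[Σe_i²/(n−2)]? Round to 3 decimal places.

x=30: ŷ = 53 + 0.4·30 = 65; e = 67.2 − 65 = 2.2
x=35: ŷ = 53 + 0.4·35 = 67; e = 61 − 67 = -6
x=40: ŷ = 53 + 0.4·40 = 69; e = 72.2 − 69 = 3.2
x=45: ŷ = 53 + 0.4·45 = 71; e = 73.8 − 71 = 2.8
x=50: ŷ = 53 + 0.4·50 = 73; e = 70.8 − 73 = -2.2
SSE = 4.84 + 36 + 10.24 + 7.84 + 4.84 = 63.76
s = √(63.76/3) = √21.2533 ≈ 4.610

s = 4.610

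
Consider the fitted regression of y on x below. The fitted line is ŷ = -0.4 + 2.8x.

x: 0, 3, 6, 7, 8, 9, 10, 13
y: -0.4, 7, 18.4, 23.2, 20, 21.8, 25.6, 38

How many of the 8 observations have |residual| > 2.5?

x=0: ŷ = -0.4 + 2.8·0 = -0.4; e = -0.4 − (-0.4) = 0
x=3: ŷ = -0.4 + 2.8·3 = 8; e = 7 − 8 = -1
x=6: ŷ = -0.4 + 2.8·6 = 16.4; e = 18.4 − 16.4 = 2
x=7: ŷ = -0.4 + 2.8·7 = 19.2; e = 23.2 − 19.2 = 4
x=8: ŷ = -0.4 + 2.8·8 = 22; e = 20 − 22 = -2
x=9: ŷ = -0.4 + 2.8·9 = 24.8; e = 21.8 − 24.8 = -3
x=10: ŷ = -0.4 + 2.8·10 = 27.6; e = 25.6 − 27.6 = -2
x=13: ŷ = -0.4 + 2.8·13 = 36; e = 38 − 36 = 2
|e| > 2.5: x=7 (|e|=4), x=9 (|e|=3) → 2

2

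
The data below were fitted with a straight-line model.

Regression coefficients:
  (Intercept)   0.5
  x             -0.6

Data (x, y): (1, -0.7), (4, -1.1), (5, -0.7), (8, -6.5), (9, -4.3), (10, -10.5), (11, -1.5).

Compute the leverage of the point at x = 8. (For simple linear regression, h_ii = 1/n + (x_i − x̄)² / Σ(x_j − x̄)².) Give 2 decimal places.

x̄ = (1 + 4 + 5 + 8 + 9 + 10 + 11)/7 = 6.85714
Σ(x − x̄)² = 34.3061 + 8.16327 + 3.44898 + 1.30612 + 4.59184 + 9.87755 + 17.1633 = 78.8571
h = 1/7 + (1.14286)²/78.8571 = 0.142857 + 0.0165631 = 0.16

h = 0.16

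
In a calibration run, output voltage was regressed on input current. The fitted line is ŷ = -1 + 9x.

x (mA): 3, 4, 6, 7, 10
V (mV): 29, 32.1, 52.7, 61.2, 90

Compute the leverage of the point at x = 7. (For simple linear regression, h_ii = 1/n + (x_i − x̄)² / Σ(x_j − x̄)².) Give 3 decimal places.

x̄ = (3 + 4 + 6 + 7 + 10)/5 = 6
Σ(x − x̄)² = 9 + 4 + 0 + 1 + 16 = 30
h = 1/5 + (1)²/30 = 0.2 + 0.0333333 = 0.233

h = 0.233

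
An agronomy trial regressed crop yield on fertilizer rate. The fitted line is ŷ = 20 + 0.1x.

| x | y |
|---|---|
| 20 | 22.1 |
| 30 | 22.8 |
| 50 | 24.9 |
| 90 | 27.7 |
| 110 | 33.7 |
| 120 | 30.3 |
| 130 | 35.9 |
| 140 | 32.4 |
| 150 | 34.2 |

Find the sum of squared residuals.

SSE = 23.54

x=20: ŷ = 20 + 0.1·20 = 22; r = 22.1 − 22 = 0.1
x=30: ŷ = 20 + 0.1·30 = 23; r = 22.8 − 23 = -0.2
x=50: ŷ = 20 + 0.1·50 = 25; r = 24.9 − 25 = -0.1
x=90: ŷ = 20 + 0.1·90 = 29; r = 27.7 − 29 = -1.3
x=110: ŷ = 20 + 0.1·110 = 31; r = 33.7 − 31 = 2.7
x=120: ŷ = 20 + 0.1·120 = 32; r = 30.3 − 32 = -1.7
x=130: ŷ = 20 + 0.1·130 = 33; r = 35.9 − 33 = 2.9
x=140: ŷ = 20 + 0.1·140 = 34; r = 32.4 − 34 = -1.6
x=150: ŷ = 20 + 0.1·150 = 35; r = 34.2 − 35 = -0.8
SSE = 0.01 + 0.04 + 0.01 + 1.69 + 7.29 + 2.89 + 8.41 + 2.56 + 0.64 = 23.54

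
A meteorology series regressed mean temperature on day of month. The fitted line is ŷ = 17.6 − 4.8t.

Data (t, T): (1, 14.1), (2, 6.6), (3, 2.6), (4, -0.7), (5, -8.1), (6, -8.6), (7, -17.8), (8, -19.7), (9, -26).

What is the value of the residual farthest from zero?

r = 2.6

t=1: ŷ = 17.6 − 4.8·1 = 12.8; r = 14.1 − 12.8 = 1.3
t=2: ŷ = 17.6 − 4.8·2 = 8; r = 6.6 − 8 = -1.4
t=3: ŷ = 17.6 − 4.8·3 = 3.2; r = 2.6 − 3.2 = -0.6
t=4: ŷ = 17.6 − 4.8·4 = -1.6; r = -0.7 − (-1.6) = 0.9
t=5: ŷ = 17.6 − 4.8·5 = -6.4; r = -8.1 − (-6.4) = -1.7
t=6: ŷ = 17.6 − 4.8·6 = -11.2; r = -8.6 − (-11.2) = 2.6
t=7: ŷ = 17.6 − 4.8·7 = -16; r = -17.8 − (-16) = -1.8
t=8: ŷ = 17.6 − 4.8·8 = -20.8; r = -19.7 − (-20.8) = 1.1
t=9: ŷ = 17.6 − 4.8·9 = -25.6; r = -26 − (-25.6) = -0.4
Largest |r| is 2.6 at t = 6, residual 2.6.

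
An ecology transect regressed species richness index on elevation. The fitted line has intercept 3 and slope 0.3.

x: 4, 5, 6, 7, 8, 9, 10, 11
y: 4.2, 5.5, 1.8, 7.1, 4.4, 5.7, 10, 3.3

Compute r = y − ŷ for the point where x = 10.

ŷ = 3 + 0.3·10 = 6
r = 10 − 6 = 4

r = 4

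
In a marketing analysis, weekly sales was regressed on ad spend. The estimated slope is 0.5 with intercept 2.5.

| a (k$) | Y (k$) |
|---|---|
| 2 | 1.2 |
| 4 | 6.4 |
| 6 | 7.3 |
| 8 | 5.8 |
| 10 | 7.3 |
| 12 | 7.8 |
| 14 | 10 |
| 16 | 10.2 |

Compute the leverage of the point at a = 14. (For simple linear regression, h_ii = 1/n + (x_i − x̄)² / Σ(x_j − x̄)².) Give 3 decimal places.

h = 0.274

ā = (2 + 4 + 6 + 8 + 10 + 12 + 14 + 16)/8 = 9
Σ(a − ā)² = 49 + 25 + 9 + 1 + 1 + 9 + 25 + 49 = 168
h = 1/8 + (5)²/168 = 0.125 + 0.14881 = 0.274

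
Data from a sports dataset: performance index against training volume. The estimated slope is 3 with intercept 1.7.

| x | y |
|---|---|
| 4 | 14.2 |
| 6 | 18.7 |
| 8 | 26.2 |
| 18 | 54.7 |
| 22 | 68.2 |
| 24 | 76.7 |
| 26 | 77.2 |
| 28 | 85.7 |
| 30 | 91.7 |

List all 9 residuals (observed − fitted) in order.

x=4: ŷ = 1.7 + 3·4 = 13.7; r = 14.2 − 13.7 = 0.5
x=6: ŷ = 1.7 + 3·6 = 19.7; r = 18.7 − 19.7 = -1
x=8: ŷ = 1.7 + 3·8 = 25.7; r = 26.2 − 25.7 = 0.5
x=18: ŷ = 1.7 + 3·18 = 55.7; r = 54.7 − 55.7 = -1
x=22: ŷ = 1.7 + 3·22 = 67.7; r = 68.2 − 67.7 = 0.5
x=24: ŷ = 1.7 + 3·24 = 73.7; r = 76.7 − 73.7 = 3
x=26: ŷ = 1.7 + 3·26 = 79.7; r = 77.2 − 79.7 = -2.5
x=28: ŷ = 1.7 + 3·28 = 85.7; r = 85.7 − 85.7 = 0
x=30: ŷ = 1.7 + 3·30 = 91.7; r = 91.7 − 91.7 = 0

0.5, -1, 0.5, -1, 0.5, 3, -2.5, 0, 0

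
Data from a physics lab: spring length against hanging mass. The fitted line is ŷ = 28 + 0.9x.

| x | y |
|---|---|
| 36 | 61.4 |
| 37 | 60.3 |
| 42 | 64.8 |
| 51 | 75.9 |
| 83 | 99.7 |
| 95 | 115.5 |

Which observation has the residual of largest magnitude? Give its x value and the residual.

x=36: ŷ = 28 + 0.9·36 = 60.4; e = 61.4 − 60.4 = 1
x=37: ŷ = 28 + 0.9·37 = 61.3; e = 60.3 − 61.3 = -1
x=42: ŷ = 28 + 0.9·42 = 65.8; e = 64.8 − 65.8 = -1
x=51: ŷ = 28 + 0.9·51 = 73.9; e = 75.9 − 73.9 = 2
x=83: ŷ = 28 + 0.9·83 = 102.7; e = 99.7 − 102.7 = -3
x=95: ŷ = 28 + 0.9·95 = 113.5; e = 115.5 − 113.5 = 2
Largest |e| is 3 at x = 83, residual -3.

x = 83, e = -3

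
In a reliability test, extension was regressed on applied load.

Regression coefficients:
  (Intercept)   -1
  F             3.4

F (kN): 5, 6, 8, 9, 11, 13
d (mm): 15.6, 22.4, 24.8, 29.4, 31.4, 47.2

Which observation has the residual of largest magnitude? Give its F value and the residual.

F=5: ŷ = -1 + 3.4·5 = 16; e = 15.6 − 16 = -0.4
F=6: ŷ = -1 + 3.4·6 = 19.4; e = 22.4 − 19.4 = 3
F=8: ŷ = -1 + 3.4·8 = 26.2; e = 24.8 − 26.2 = -1.4
F=9: ŷ = -1 + 3.4·9 = 29.6; e = 29.4 − 29.6 = -0.2
F=11: ŷ = -1 + 3.4·11 = 36.4; e = 31.4 − 36.4 = -5
F=13: ŷ = -1 + 3.4·13 = 43.2; e = 47.2 − 43.2 = 4
Largest |e| is 5 at F = 11, residual -5.

F = 11, e = -5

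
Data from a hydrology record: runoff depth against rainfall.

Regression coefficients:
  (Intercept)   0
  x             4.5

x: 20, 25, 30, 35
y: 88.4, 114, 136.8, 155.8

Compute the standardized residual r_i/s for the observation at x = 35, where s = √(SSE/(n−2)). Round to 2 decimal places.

-0.73

x=20: ŷ = 4.5·20 = 90; r = 88.4 − 90 = -1.6
x=25: ŷ = 4.5·25 = 112.5; r = 114 − 112.5 = 1.5
x=30: ŷ = 4.5·30 = 135; r = 136.8 − 135 = 1.8
x=35: ŷ = 4.5·35 = 157.5; r = 155.8 − 157.5 = -1.7
SSE = 2.56 + 2.25 + 3.24 + 2.89 = 10.94
s = √(10.94/2) = 2.3388
r/s = -1.7 / 2.3388 = -0.73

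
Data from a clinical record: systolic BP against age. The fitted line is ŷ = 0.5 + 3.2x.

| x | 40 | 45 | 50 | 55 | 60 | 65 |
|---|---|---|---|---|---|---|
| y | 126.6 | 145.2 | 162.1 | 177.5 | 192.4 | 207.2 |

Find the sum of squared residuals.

x=40: ŷ = 0.5 + 3.2·40 = 128.5; r = 126.6 − 128.5 = -1.9
x=45: ŷ = 0.5 + 3.2·45 = 144.5; r = 145.2 − 144.5 = 0.7
x=50: ŷ = 0.5 + 3.2·50 = 160.5; r = 162.1 − 160.5 = 1.6
x=55: ŷ = 0.5 + 3.2·55 = 176.5; r = 177.5 − 176.5 = 1
x=60: ŷ = 0.5 + 3.2·60 = 192.5; r = 192.4 − 192.5 = -0.1
x=65: ŷ = 0.5 + 3.2·65 = 208.5; r = 207.2 − 208.5 = -1.3
SSE = 3.61 + 0.49 + 2.56 + 1 + 0.01 + 1.69 = 9.36

SSE = 9.36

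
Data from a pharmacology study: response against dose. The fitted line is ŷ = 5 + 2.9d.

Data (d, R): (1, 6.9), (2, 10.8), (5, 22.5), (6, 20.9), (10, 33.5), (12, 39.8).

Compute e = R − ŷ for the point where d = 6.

ŷ = 5 + 2.9·6 = 22.4
e = 20.9 − 22.4 = -1.5

e = -1.5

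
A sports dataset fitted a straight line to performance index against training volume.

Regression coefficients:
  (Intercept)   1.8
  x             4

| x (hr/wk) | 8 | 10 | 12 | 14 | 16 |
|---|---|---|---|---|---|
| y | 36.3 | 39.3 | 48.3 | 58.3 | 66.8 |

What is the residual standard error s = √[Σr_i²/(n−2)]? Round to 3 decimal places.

s = 2.309

x=8: ŷ = 1.8 + 4·8 = 33.8; r = 36.3 − 33.8 = 2.5
x=10: ŷ = 1.8 + 4·10 = 41.8; r = 39.3 − 41.8 = -2.5
x=12: ŷ = 1.8 + 4·12 = 49.8; r = 48.3 − 49.8 = -1.5
x=14: ŷ = 1.8 + 4·14 = 57.8; r = 58.3 − 57.8 = 0.5
x=16: ŷ = 1.8 + 4·16 = 65.8; r = 66.8 − 65.8 = 1
SSE = 6.25 + 6.25 + 2.25 + 0.25 + 1 = 16
s = √(16/3) = √5.33333 ≈ 2.309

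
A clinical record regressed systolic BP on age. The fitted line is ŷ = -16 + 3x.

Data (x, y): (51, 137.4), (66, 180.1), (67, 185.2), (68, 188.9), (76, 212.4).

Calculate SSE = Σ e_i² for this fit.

x=51: ŷ = -16 + 3·51 = 137; e = 137.4 − 137 = 0.4
x=66: ŷ = -16 + 3·66 = 182; e = 180.1 − 182 = -1.9
x=67: ŷ = -16 + 3·67 = 185; e = 185.2 − 185 = 0.2
x=68: ŷ = -16 + 3·68 = 188; e = 188.9 − 188 = 0.9
x=76: ŷ = -16 + 3·76 = 212; e = 212.4 − 212 = 0.4
SSE = 0.16 + 3.61 + 0.04 + 0.81 + 0.16 = 4.78

SSE = 4.78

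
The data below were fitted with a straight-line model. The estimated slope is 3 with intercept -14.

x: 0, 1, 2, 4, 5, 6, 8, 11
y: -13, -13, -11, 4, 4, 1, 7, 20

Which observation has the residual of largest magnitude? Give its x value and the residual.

x = 4, r = 6

x=0: ŷ = -14 + 3·0 = -14; r = -13 − (-14) = 1
x=1: ŷ = -14 + 3·1 = -11; r = -13 − (-11) = -2
x=2: ŷ = -14 + 3·2 = -8; r = -11 − (-8) = -3
x=4: ŷ = -14 + 3·4 = -2; r = 4 − (-2) = 6
x=5: ŷ = -14 + 3·5 = 1; r = 4 − 1 = 3
x=6: ŷ = -14 + 3·6 = 4; r = 1 − 4 = -3
x=8: ŷ = -14 + 3·8 = 10; r = 7 − 10 = -3
x=11: ŷ = -14 + 3·11 = 19; r = 20 − 19 = 1
Largest |r| is 6 at x = 4, residual 6.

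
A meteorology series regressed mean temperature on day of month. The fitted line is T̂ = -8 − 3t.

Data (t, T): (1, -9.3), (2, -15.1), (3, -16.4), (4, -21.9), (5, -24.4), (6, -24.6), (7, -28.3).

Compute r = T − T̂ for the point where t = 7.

r = 0.7

T̂ = -8 − 3·7 = -29
r = -28.3 − (-29) = 0.7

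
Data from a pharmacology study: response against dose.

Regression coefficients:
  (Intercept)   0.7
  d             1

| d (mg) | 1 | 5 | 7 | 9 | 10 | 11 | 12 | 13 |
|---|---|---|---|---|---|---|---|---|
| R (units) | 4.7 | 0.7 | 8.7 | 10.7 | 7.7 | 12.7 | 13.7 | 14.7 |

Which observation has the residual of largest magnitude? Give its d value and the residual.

d = 5, e = -5

d=1: R̂ = 0.7 + 1 = 1.7; e = 4.7 − 1.7 = 3
d=5: R̂ = 0.7 + 5 = 5.7; e = 0.7 − 5.7 = -5
d=7: R̂ = 0.7 + 7 = 7.7; e = 8.7 − 7.7 = 1
d=9: R̂ = 0.7 + 9 = 9.7; e = 10.7 − 9.7 = 1
d=10: R̂ = 0.7 + 10 = 10.7; e = 7.7 − 10.7 = -3
d=11: R̂ = 0.7 + 11 = 11.7; e = 12.7 − 11.7 = 1
d=12: R̂ = 0.7 + 12 = 12.7; e = 13.7 − 12.7 = 1
d=13: R̂ = 0.7 + 13 = 13.7; e = 14.7 − 13.7 = 1
Largest |e| is 5 at d = 5, residual -5.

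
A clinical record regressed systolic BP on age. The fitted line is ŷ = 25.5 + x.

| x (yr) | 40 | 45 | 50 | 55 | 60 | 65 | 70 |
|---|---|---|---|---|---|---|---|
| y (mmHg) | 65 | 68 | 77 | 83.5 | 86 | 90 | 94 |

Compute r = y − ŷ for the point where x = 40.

ŷ = 25.5 + 40 = 65.5
r = 65 − 65.5 = -0.5

r = -0.5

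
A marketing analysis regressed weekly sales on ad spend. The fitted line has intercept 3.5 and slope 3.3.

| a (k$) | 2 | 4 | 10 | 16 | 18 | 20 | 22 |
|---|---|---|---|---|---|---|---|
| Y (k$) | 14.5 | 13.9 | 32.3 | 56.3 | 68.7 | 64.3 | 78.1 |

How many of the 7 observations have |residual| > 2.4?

a=2: Ŷ = 3.5 + 3.3·2 = 10.1; r = 14.5 − 10.1 = 4.4
a=4: Ŷ = 3.5 + 3.3·4 = 16.7; r = 13.9 − 16.7 = -2.8
a=10: Ŷ = 3.5 + 3.3·10 = 36.5; r = 32.3 − 36.5 = -4.2
a=16: Ŷ = 3.5 + 3.3·16 = 56.3; r = 56.3 − 56.3 = 0
a=18: Ŷ = 3.5 + 3.3·18 = 62.9; r = 68.7 − 62.9 = 5.8
a=20: Ŷ = 3.5 + 3.3·20 = 69.5; r = 64.3 − 69.5 = -5.2
a=22: Ŷ = 3.5 + 3.3·22 = 76.1; r = 78.1 − 76.1 = 2
|r| > 2.4: a=2 (|r|=4.4), a=4 (|r|=2.8), a=10 (|r|=4.2), a=18 (|r|=5.8), a=20 (|r|=5.2) → 5

5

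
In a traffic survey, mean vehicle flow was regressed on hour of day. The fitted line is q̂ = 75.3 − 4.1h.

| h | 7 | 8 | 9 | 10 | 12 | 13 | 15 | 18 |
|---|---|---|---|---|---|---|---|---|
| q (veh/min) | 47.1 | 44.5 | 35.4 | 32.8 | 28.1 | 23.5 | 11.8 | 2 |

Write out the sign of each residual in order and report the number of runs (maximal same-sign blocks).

h=7: q̂ = 75.3 − 4.1·7 = 46.6; r = 47.1 − 46.6 = 0.5
h=8: q̂ = 75.3 − 4.1·8 = 42.5; r = 44.5 − 42.5 = 2
h=9: q̂ = 75.3 − 4.1·9 = 38.4; r = 35.4 − 38.4 = -3
h=10: q̂ = 75.3 − 4.1·10 = 34.3; r = 32.8 − 34.3 = -1.5
h=12: q̂ = 75.3 − 4.1·12 = 26.1; r = 28.1 − 26.1 = 2
h=13: q̂ = 75.3 − 4.1·13 = 22; r = 23.5 − 22 = 1.5
h=15: q̂ = 75.3 − 4.1·15 = 13.8; r = 11.8 − 13.8 = -2
h=18: q̂ = 75.3 − 4.1·18 = 1.5; r = 2 − 1.5 = 0.5
Signs: + + − − + + − +
Runs: +×2, −×2, +×2, −×1, +×1 → 5

5 runs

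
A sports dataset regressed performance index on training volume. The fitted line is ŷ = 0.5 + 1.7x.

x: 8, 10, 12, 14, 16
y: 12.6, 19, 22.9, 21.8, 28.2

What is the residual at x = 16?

ŷ = 0.5 + 1.7·16 = 27.7
r = 28.2 − 27.7 = 0.5

r = 0.5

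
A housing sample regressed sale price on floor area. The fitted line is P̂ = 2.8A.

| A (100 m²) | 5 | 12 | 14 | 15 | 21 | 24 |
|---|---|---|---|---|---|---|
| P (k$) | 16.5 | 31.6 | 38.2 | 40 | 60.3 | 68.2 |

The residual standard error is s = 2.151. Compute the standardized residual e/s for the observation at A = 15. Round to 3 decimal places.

-0.930

P̂ = 2.8·15 = 42
e = 40 − 42 = -2
e/s = -2 / 2.151 = -0.930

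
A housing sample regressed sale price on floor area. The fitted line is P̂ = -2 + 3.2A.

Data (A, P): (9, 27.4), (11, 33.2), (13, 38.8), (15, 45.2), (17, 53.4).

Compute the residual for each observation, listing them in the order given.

0.6, 0, -0.8, -0.8, 1

A=9: P̂ = -2 + 3.2·9 = 26.8; r = 27.4 − 26.8 = 0.6
A=11: P̂ = -2 + 3.2·11 = 33.2; r = 33.2 − 33.2 = 0
A=13: P̂ = -2 + 3.2·13 = 39.6; r = 38.8 − 39.6 = -0.8
A=15: P̂ = -2 + 3.2·15 = 46; r = 45.2 − 46 = -0.8
A=17: P̂ = -2 + 3.2·17 = 52.4; r = 53.4 − 52.4 = 1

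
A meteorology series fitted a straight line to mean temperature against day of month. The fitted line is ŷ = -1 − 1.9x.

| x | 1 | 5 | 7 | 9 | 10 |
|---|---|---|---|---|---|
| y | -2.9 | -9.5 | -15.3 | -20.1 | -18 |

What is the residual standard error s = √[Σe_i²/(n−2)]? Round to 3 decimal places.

x=1: ŷ = -1 − 1.9·1 = -2.9; e = -2.9 − (-2.9) = 0
x=5: ŷ = -1 − 1.9·5 = -10.5; e = -9.5 − (-10.5) = 1
x=7: ŷ = -1 − 1.9·7 = -14.3; e = -15.3 − (-14.3) = -1
x=9: ŷ = -1 − 1.9·9 = -18.1; e = -20.1 − (-18.1) = -2
x=10: ŷ = -1 − 1.9·10 = -20; e = -18 − (-20) = 2
SSE = 0 + 1 + 1 + 4 + 4 = 10
s = √(10/3) = √3.33333 ≈ 1.826

s = 1.826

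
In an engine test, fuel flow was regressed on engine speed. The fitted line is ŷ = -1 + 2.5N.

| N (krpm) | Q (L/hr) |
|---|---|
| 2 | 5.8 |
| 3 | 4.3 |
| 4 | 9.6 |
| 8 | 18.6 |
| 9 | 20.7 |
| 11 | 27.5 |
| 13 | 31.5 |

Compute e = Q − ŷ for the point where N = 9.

e = -0.8

ŷ = -1 + 2.5·9 = 21.5
e = 20.7 − 21.5 = -0.8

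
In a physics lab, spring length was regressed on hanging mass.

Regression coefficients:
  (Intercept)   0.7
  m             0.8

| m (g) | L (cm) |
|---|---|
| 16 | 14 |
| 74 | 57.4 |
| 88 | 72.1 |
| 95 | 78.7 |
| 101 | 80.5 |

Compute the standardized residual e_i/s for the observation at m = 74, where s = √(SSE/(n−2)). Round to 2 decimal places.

m=16: ŷ = 0.7 + 0.8·16 = 13.5; e = 14 − 13.5 = 0.5
m=74: ŷ = 0.7 + 0.8·74 = 59.9; e = 57.4 − 59.9 = -2.5
m=88: ŷ = 0.7 + 0.8·88 = 71.1; e = 72.1 − 71.1 = 1
m=95: ŷ = 0.7 + 0.8·95 = 76.7; e = 78.7 − 76.7 = 2
m=101: ŷ = 0.7 + 0.8·101 = 81.5; e = 80.5 − 81.5 = -1
SSE = 0.25 + 6.25 + 1 + 4 + 1 = 12.5
s = √(12.5/3) = 2.04124
e/s = -2.5 / 2.04124 = -1.22

-1.22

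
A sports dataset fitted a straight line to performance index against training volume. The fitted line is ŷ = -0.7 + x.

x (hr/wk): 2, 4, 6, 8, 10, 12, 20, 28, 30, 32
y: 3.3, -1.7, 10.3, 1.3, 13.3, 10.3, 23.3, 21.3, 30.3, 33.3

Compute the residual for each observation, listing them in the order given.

x=2: ŷ = -0.7 + 2 = 1.3; r = 3.3 − 1.3 = 2
x=4: ŷ = -0.7 + 4 = 3.3; r = -1.7 − 3.3 = -5
x=6: ŷ = -0.7 + 6 = 5.3; r = 10.3 − 5.3 = 5
x=8: ŷ = -0.7 + 8 = 7.3; r = 1.3 − 7.3 = -6
x=10: ŷ = -0.7 + 10 = 9.3; r = 13.3 − 9.3 = 4
x=12: ŷ = -0.7 + 12 = 11.3; r = 10.3 − 11.3 = -1
x=20: ŷ = -0.7 + 20 = 19.3; r = 23.3 − 19.3 = 4
x=28: ŷ = -0.7 + 28 = 27.3; r = 21.3 − 27.3 = -6
x=30: ŷ = -0.7 + 30 = 29.3; r = 30.3 − 29.3 = 1
x=32: ŷ = -0.7 + 32 = 31.3; r = 33.3 − 31.3 = 2

2, -5, 5, -6, 4, -1, 4, -6, 1, 2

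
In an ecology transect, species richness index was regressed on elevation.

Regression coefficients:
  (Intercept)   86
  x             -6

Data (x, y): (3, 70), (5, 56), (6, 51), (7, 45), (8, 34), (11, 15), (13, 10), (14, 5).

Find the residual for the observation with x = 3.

r = 2

ŷ = 86 − 6·3 = 68
r = 70 − 68 = 2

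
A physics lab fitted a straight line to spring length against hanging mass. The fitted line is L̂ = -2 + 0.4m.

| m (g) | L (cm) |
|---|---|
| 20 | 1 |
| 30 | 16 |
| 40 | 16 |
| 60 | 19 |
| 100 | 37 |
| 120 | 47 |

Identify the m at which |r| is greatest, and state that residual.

m = 30, r = 6

m=20: L̂ = -2 + 0.4·20 = 6; r = 1 − 6 = -5
m=30: L̂ = -2 + 0.4·30 = 10; r = 16 − 10 = 6
m=40: L̂ = -2 + 0.4·40 = 14; r = 16 − 14 = 2
m=60: L̂ = -2 + 0.4·60 = 22; r = 19 − 22 = -3
m=100: L̂ = -2 + 0.4·100 = 38; r = 37 − 38 = -1
m=120: L̂ = -2 + 0.4·120 = 46; r = 47 − 46 = 1
Largest |r| is 6 at m = 30, residual 6.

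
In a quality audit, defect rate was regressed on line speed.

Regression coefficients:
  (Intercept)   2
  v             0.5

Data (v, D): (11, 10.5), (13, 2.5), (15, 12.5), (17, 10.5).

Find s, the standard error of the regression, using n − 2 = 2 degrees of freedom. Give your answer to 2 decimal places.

s = 5.20

v=11: D̂ = 2 + 0.5·11 = 7.5; r = 10.5 − 7.5 = 3
v=13: D̂ = 2 + 0.5·13 = 8.5; r = 2.5 − 8.5 = -6
v=15: D̂ = 2 + 0.5·15 = 9.5; r = 12.5 − 9.5 = 3
v=17: D̂ = 2 + 0.5·17 = 10.5; r = 10.5 − 10.5 = 0
SSE = 9 + 36 + 9 + 0 = 54
s = √(54/2) = √27 ≈ 5.20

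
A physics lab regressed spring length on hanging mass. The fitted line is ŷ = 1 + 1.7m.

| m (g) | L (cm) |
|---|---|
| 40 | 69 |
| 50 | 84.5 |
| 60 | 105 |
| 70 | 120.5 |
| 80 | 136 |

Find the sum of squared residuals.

SSE = 7.5

m=40: ŷ = 1 + 1.7·40 = 69; r = 69 − 69 = 0
m=50: ŷ = 1 + 1.7·50 = 86; r = 84.5 − 86 = -1.5
m=60: ŷ = 1 + 1.7·60 = 103; r = 105 − 103 = 2
m=70: ŷ = 1 + 1.7·70 = 120; r = 120.5 − 120 = 0.5
m=80: ŷ = 1 + 1.7·80 = 137; r = 136 − 137 = -1
SSE = 0 + 2.25 + 4 + 0.25 + 1 = 7.5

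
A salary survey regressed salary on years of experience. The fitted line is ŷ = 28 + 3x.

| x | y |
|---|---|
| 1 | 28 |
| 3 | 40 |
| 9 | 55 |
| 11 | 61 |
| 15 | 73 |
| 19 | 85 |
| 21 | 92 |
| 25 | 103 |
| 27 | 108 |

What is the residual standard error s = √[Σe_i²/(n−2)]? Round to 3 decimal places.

x=1: ŷ = 28 + 3·1 = 31; e = 28 − 31 = -3
x=3: ŷ = 28 + 3·3 = 37; e = 40 − 37 = 3
x=9: ŷ = 28 + 3·9 = 55; e = 55 − 55 = 0
x=11: ŷ = 28 + 3·11 = 61; e = 61 − 61 = 0
x=15: ŷ = 28 + 3·15 = 73; e = 73 − 73 = 0
x=19: ŷ = 28 + 3·19 = 85; e = 85 − 85 = 0
x=21: ŷ = 28 + 3·21 = 91; e = 92 − 91 = 1
x=25: ŷ = 28 + 3·25 = 103; e = 103 − 103 = 0
x=27: ŷ = 28 + 3·27 = 109; e = 108 − 109 = -1
SSE = 9 + 9 + 0 + 0 + 0 + 0 + 1 + 0 + 1 = 20
s = √(20/7) = √2.85714 ≈ 1.690

s = 1.690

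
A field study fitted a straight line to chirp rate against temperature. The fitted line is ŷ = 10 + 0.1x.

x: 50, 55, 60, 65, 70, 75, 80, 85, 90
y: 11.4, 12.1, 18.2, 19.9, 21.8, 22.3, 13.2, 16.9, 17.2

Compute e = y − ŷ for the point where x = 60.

ŷ = 10 + 0.1·60 = 16
e = 18.2 − 16 = 2.2

e = 2.2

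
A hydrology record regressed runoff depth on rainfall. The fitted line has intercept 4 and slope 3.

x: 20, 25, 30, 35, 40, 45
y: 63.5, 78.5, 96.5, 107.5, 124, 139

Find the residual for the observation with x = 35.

r = -1.5

ŷ = 4 + 3·35 = 109
r = 107.5 − 109 = -1.5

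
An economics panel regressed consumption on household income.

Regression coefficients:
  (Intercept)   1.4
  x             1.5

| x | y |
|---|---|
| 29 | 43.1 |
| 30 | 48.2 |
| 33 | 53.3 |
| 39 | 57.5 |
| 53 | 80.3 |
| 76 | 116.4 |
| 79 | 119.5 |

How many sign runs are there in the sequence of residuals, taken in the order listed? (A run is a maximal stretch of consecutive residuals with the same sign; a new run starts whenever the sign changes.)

5 runs

x=29: ŷ = 1.4 + 1.5·29 = 44.9; e = 43.1 − 44.9 = -1.8
x=30: ŷ = 1.4 + 1.5·30 = 46.4; e = 48.2 − 46.4 = 1.8
x=33: ŷ = 1.4 + 1.5·33 = 50.9; e = 53.3 − 50.9 = 2.4
x=39: ŷ = 1.4 + 1.5·39 = 59.9; e = 57.5 − 59.9 = -2.4
x=53: ŷ = 1.4 + 1.5·53 = 80.9; e = 80.3 − 80.9 = -0.6
x=76: ŷ = 1.4 + 1.5·76 = 115.4; e = 116.4 − 115.4 = 1
x=79: ŷ = 1.4 + 1.5·79 = 119.9; e = 119.5 − 119.9 = -0.4
Signs: − + + − − + −
Runs: −×1, +×2, −×2, +×1, −×1 → 5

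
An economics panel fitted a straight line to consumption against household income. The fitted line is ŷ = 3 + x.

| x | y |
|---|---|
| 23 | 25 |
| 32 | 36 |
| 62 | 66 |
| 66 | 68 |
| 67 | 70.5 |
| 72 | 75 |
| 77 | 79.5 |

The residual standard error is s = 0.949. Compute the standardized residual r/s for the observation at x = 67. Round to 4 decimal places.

0.5269

ŷ = 3 + 67 = 70
r = 70.5 − 70 = 0.5
r/s = 0.5 / 0.949 = 0.5269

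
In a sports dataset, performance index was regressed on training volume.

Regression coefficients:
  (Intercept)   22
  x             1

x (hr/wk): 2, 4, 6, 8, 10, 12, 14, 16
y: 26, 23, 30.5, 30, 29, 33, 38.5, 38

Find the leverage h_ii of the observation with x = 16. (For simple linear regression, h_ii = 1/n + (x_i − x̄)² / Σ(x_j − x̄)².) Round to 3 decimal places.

h = 0.417

x̄ = (2 + 4 + 6 + 8 + 10 + 12 + 14 + 16)/8 = 9
Σ(x − x̄)² = 49 + 25 + 9 + 1 + 1 + 9 + 25 + 49 = 168
h = 1/8 + (7)²/168 = 0.125 + 0.291667 = 0.417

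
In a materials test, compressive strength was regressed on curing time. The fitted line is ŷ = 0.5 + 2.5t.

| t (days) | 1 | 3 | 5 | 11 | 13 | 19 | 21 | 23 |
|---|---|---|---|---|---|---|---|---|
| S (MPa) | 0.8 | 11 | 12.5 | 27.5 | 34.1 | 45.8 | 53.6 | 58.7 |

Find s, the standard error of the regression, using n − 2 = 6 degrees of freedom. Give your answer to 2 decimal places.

t=1: ŷ = 0.5 + 2.5·1 = 3; r = 0.8 − 3 = -2.2
t=3: ŷ = 0.5 + 2.5·3 = 8; r = 11 − 8 = 3
t=5: ŷ = 0.5 + 2.5·5 = 13; r = 12.5 − 13 = -0.5
t=11: ŷ = 0.5 + 2.5·11 = 28; r = 27.5 − 28 = -0.5
t=13: ŷ = 0.5 + 2.5·13 = 33; r = 34.1 − 33 = 1.1
t=19: ŷ = 0.5 + 2.5·19 = 48; r = 45.8 − 48 = -2.2
t=21: ŷ = 0.5 + 2.5·21 = 53; r = 53.6 − 53 = 0.6
t=23: ŷ = 0.5 + 2.5·23 = 58; r = 58.7 − 58 = 0.7
SSE = 4.84 + 9 + 0.25 + 0.25 + 1.21 + 4.84 + 0.36 + 0.49 = 21.24
s = √(21.24/6) = √3.54 ≈ 1.88

s = 1.88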